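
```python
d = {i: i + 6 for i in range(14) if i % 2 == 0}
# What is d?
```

{0: 6, 2: 8, 4: 10, 6: 12, 8: 14, 10: 16, 12: 18}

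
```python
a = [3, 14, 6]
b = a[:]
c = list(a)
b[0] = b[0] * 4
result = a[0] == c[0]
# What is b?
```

After line 1: a = [3, 14, 6]
After line 2 (b = a[:], copy): a = [3, 14, 6], b = [3, 14, 6]
After line 3 (c = list(a) is a copy, new object): c = [3, 14, 6]
After line 4 (b[0] = 3 * 4 = 12; only b mutates (copy)): a = [3, 14, 6], b = [12, 14, 6], c = [3, 14, 6]
After line 5 (a[0] = 3, c[0] = 3; result = True)

[12, 14, 6]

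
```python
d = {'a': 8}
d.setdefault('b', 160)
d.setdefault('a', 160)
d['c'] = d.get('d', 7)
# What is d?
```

After line 1: d = {'a': 8}
After line 2 (setdefault adds 'b'=160): d = {'a': 8, 'b': 160}
After line 3 (setdefault 'a' no-op, already exists): d = {'a': 8, 'b': 160}
After line 4 (get('d', 7) returns default since 'd' not in d): d = {'a': 8, 'b': 160, 'c': 7}

{'a': 8, 'b': 160, 'c': 7}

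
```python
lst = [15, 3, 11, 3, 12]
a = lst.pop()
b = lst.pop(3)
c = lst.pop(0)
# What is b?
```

After line 1: lst = [15, 3, 11, 3, 12]
After line 2 (pop() -> a = 12): lst = [15, 3, 11, 3]
After line 3 (pop(3) -> b = 3): lst = [15, 3, 11]
After line 4 (pop(0) -> c = 15): lst = [3, 11]

3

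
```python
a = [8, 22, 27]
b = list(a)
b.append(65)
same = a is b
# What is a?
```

After line 1: a = [8, 22, 27]
After line 2 (b = list(a) is a shallow copy, new object): a = [8, 22, 27], b = [8, 22, 27]
After line 3 (append only mutates b): a = [8, 22, 27], b = [8, 22, 27, 65]
After line 4 (same = a is b; different objects -> False): same = False

[8, 22, 27]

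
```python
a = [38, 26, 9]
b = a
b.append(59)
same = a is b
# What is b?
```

After line 1: a = [38, 26, 9]
After line 2 (b = a is an alias, same object): a = [38, 26, 9], b = [38, 26, 9]
After line 3 (b.append mutates the shared list): a = [38, 26, 9, 59], b = [38, 26, 9, 59]
After line 4 (same = a is b; same object -> True): same = True

[38, 26, 9, 59]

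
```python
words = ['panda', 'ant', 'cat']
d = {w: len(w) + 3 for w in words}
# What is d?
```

{'panda': 8, 'ant': 6, 'cat': 6}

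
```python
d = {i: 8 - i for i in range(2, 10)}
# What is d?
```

{2: 6, 3: 5, 4: 4, 5: 3, 6: 2, 7: 1, 8: 0, 9: -1}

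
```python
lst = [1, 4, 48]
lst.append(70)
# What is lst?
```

[1, 4, 48, 70]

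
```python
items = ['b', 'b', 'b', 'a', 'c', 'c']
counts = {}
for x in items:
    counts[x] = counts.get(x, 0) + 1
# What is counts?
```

Initial: counts = {}, items = ['b', 'b', 'b', 'a', 'c', 'c']
See 'b': counts = {'b': 1}
See 'b': counts = {'b': 2}
See 'b': counts = {'b': 3}
See 'a': counts = {'b': 3, 'a': 1}
See 'c': counts = {'b': 3, 'a': 1, 'c': 1}
See 'c': counts = {'b': 3, 'a': 1, 'c': 2}

{'b': 3, 'a': 1, 'c': 2}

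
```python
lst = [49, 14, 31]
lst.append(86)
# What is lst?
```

[49, 14, 31, 86]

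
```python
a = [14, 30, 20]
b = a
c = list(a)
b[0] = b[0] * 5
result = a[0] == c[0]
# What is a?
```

After line 1: a = [14, 30, 20]
After line 2 (b = a, alias): a = [14, 30, 20], b = [14, 30, 20]
After line 3 (c = list(a) is a copy, new object): c = [14, 30, 20]
After line 4 (b[0] = 14 * 5 = 70; mutates shared a/b): a = b = [70, 30, 20], c = [14, 30, 20]
After line 5 (a[0] = 70, c[0] = 14; result = False)

[70, 30, 20]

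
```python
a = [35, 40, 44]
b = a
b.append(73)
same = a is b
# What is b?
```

After line 1: a = [35, 40, 44]
After line 2 (b = a is an alias, same object): a = [35, 40, 44], b = [35, 40, 44]
After line 3 (b.append mutates the shared list): a = [35, 40, 44, 73], b = [35, 40, 44, 73]
After line 4 (same = a is b; same object -> True): same = True

[35, 40, 44, 73]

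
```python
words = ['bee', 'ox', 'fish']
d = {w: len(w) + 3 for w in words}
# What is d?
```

{'bee': 6, 'ox': 5, 'fish': 7}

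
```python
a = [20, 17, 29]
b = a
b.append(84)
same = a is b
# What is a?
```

After line 1: a = [20, 17, 29]
After line 2 (b = a is an alias, same object): a = [20, 17, 29], b = [20, 17, 29]
After line 3 (b.append mutates the shared list): a = [20, 17, 29, 84], b = [20, 17, 29, 84]
After line 4 (same = a is b; same object -> True): same = True

[20, 17, 29, 84]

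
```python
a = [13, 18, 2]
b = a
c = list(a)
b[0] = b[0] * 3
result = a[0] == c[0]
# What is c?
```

After line 1: a = [13, 18, 2]
After line 2 (b = a, alias): a = [13, 18, 2], b = [13, 18, 2]
After line 3 (c = list(a) is a copy, new object): c = [13, 18, 2]
After line 4 (b[0] = 13 * 3 = 39; mutates shared a/b): a = b = [39, 18, 2], c = [13, 18, 2]
After line 5 (a[0] = 39, c[0] = 13; result = False)

[13, 18, 2]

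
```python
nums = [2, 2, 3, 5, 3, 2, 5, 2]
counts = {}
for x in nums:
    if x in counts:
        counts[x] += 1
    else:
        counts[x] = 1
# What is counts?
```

Initial: counts = {}, nums = [2, 2, 3, 5, 3, 2, 5, 2]
See 2: counts = {2: 1}
See 2: counts = {2: 2}
See 3: counts = {2: 2, 3: 1}
See 5: counts = {2: 2, 3: 1, 5: 1}
See 3: counts = {2: 2, 3: 2, 5: 1}
See 2: counts = {2: 3, 3: 2, 5: 1}
See 5: counts = {2: 3, 3: 2, 5: 2}
See 2: counts = {2: 4, 3: 2, 5: 2}

{2: 4, 3: 2, 5: 2}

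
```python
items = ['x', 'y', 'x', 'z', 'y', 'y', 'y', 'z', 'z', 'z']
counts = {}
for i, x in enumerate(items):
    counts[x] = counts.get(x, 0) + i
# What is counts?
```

Initial: counts = {}, items = ['x', 'y', 'x', 'z', 'y', 'y', 'y', 'z', 'z', 'z']
i=0, x='x': counts = {'x': 0}
i=1, x='y': counts = {'x': 0, 'y': 1}
i=2, x='x': counts = {'x': 2, 'y': 1}
i=3, x='z': counts = {'x': 2, 'y': 1, 'z': 3}
i=4, x='y': counts = {'x': 2, 'y': 5, 'z': 3}
i=5, x='y': counts = {'x': 2, 'y': 10, 'z': 3}
i=6, x='y': counts = {'x': 2, 'y': 16, 'z': 3}
i=7, x='z': counts = {'x': 2, 'y': 16, 'z': 10}
i=8, x='z': counts = {'x': 2, 'y': 16, 'z': 18}
i=9, x='z': counts = {'x': 2, 'y': 16, 'z': 27}

{'x': 2, 'y': 16, 'z': 27}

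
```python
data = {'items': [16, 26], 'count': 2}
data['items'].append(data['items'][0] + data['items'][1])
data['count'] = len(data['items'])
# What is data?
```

After line 1: data = {'items': [16, 26], 'count': 2}
After line 2 (append 16 + 26 = 42): data = {'items': [16, 26, 42], 'count': 2}
After line 3 (count = len(items) = 3): data = {'items': [16, 26, 42], 'count': 3}

{'items': [16, 26, 42], 'count': 3}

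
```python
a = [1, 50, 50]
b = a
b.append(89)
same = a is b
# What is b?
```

After line 1: a = [1, 50, 50]
After line 2 (b = a is an alias, same object): a = [1, 50, 50], b = [1, 50, 50]
After line 3 (b.append mutates the shared list): a = [1, 50, 50, 89], b = [1, 50, 50, 89]
After line 4 (same = a is b; same object -> True): same = True

[1, 50, 50, 89]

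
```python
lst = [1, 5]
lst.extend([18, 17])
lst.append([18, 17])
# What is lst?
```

After line 1: lst = [1, 5]
After line 2 (extend unpacks [18, 17]): lst = [1, 5, 18, 17]
After line 3 (append adds [18, 17] as single element): lst = [1, 5, 18, 17, [18, 17]]

[1, 5, 18, 17, [18, 17]]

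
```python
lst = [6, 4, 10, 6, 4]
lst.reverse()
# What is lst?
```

[4, 6, 10, 4, 6]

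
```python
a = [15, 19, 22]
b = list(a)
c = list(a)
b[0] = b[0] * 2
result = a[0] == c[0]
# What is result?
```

After line 1: a = [15, 19, 22]
After line 2 (b = list(a), copy): a = [15, 19, 22], b = [15, 19, 22]
After line 3 (c = list(a) is a copy, new object): c = [15, 19, 22]
After line 4 (b[0] = 15 * 2 = 30; only b mutates (copy)): a = [15, 19, 22], b = [30, 19, 22], c = [15, 19, 22]
After line 5 (a[0] = 15, c[0] = 15; result = True)

True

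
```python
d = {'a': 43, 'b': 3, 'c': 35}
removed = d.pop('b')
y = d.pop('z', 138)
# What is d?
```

After line 1: d = {'a': 43, 'b': 3, 'c': 35}
After line 2 (pop 'b' returns 3): d = {'a': 43, 'c': 35}, removed = 3
After line 3 (pop 'z' missing, returns default 138): d = {'a': 43, 'c': 35}, y = 138

{'a': 43, 'c': 35}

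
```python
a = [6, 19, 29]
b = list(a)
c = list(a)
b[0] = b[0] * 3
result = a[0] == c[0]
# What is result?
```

After line 1: a = [6, 19, 29]
After line 2 (b = list(a), copy): a = [6, 19, 29], b = [6, 19, 29]
After line 3 (c = list(a) is a copy, new object): c = [6, 19, 29]
After line 4 (b[0] = 6 * 3 = 18; only b mutates (copy)): a = [6, 19, 29], b = [18, 19, 29], c = [6, 19, 29]
After line 5 (a[0] = 6, c[0] = 6; result = True)

True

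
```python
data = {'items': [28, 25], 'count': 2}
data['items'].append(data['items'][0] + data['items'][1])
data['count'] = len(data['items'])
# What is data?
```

After line 1: data = {'items': [28, 25], 'count': 2}
After line 2 (append 28 + 25 = 53): data = {'items': [28, 25, 53], 'count': 2}
After line 3 (count = len(items) = 3): data = {'items': [28, 25, 53], 'count': 3}

{'items': [28, 25, 53], 'count': 3}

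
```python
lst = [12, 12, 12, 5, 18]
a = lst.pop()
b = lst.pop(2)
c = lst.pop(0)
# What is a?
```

After line 1: lst = [12, 12, 12, 5, 18]
After line 2 (pop() -> a = 18): lst = [12, 12, 12, 5]
After line 3 (pop(2) -> b = 12): lst = [12, 12, 5]
After line 4 (pop(0) -> c = 12): lst = [12, 5]

18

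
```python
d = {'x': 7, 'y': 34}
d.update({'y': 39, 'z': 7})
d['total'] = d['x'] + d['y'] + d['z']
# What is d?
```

After line 1: d = {'x': 7, 'y': 34}
After line 2 (y overwritten, z added): d = {'x': 7, 'y': 39, 'z': 7}
After line 3 (total = 7 + 39 + 7 = 53): d = {'x': 7, 'y': 39, 'z': 7, 'total': 53}

{'x': 7, 'y': 39, 'z': 7, 'total': 53}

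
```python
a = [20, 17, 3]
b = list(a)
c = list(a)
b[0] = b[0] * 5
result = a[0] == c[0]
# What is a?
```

After line 1: a = [20, 17, 3]
After line 2 (b = list(a), copy): a = [20, 17, 3], b = [20, 17, 3]
After line 3 (c = list(a) is a copy, new object): c = [20, 17, 3]
After line 4 (b[0] = 20 * 5 = 100; only b mutates (copy)): a = [20, 17, 3], b = [100, 17, 3], c = [20, 17, 3]
After line 5 (a[0] = 20, c[0] = 20; result = True)

[20, 17, 3]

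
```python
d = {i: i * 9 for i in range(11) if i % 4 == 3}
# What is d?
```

{3: 27, 7: 63}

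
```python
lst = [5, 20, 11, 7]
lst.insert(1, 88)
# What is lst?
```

[5, 88, 20, 11, 7]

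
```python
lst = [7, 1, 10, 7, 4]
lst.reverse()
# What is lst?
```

[4, 7, 10, 1, 7]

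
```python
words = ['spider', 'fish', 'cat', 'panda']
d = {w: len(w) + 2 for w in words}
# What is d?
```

{'spider': 8, 'fish': 6, 'cat': 5, 'panda': 7}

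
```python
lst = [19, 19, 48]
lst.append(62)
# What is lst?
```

[19, 19, 48, 62]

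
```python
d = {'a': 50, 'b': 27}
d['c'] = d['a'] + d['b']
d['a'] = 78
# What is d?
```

After line 1: d = {'a': 50, 'b': 27}
After line 2 (d['c'] = 50 + 27): d = {'a': 50, 'b': 27, 'c': 77}
After line 3: d = {'a': 78, 'b': 27, 'c': 77}

{'a': 78, 'b': 27, 'c': 77}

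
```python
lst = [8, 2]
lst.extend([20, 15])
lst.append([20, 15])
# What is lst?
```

After line 1: lst = [8, 2]
After line 2 (extend unpacks [20, 15]): lst = [8, 2, 20, 15]
After line 3 (append adds [20, 15] as single element): lst = [8, 2, 20, 15, [20, 15]]

[8, 2, 20, 15, [20, 15]]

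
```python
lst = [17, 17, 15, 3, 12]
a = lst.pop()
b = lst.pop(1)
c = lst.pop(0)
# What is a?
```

After line 1: lst = [17, 17, 15, 3, 12]
After line 2 (pop() -> a = 12): lst = [17, 17, 15, 3]
After line 3 (pop(1) -> b = 17): lst = [17, 15, 3]
After line 4 (pop(0) -> c = 17): lst = [15, 3]

12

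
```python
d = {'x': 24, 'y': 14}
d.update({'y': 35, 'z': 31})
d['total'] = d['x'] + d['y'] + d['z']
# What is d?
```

After line 1: d = {'x': 24, 'y': 14}
After line 2 (y overwritten, z added): d = {'x': 24, 'y': 35, 'z': 31}
After line 3 (total = 24 + 35 + 31 = 90): d = {'x': 24, 'y': 35, 'z': 31, 'total': 90}

{'x': 24, 'y': 35, 'z': 31, 'total': 90}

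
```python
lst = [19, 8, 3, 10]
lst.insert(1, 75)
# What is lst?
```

[19, 75, 8, 3, 10]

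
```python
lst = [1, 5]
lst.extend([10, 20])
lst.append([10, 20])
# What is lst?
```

After line 1: lst = [1, 5]
After line 2 (extend unpacks [10, 20]): lst = [1, 5, 10, 20]
After line 3 (append adds [10, 20] as single element): lst = [1, 5, 10, 20, [10, 20]]

[1, 5, 10, 20, [10, 20]]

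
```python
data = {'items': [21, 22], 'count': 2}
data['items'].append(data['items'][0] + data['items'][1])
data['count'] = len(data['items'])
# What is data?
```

After line 1: data = {'items': [21, 22], 'count': 2}
After line 2 (append 21 + 22 = 43): data = {'items': [21, 22, 43], 'count': 2}
After line 3 (count = len(items) = 3): data = {'items': [21, 22, 43], 'count': 3}

{'items': [21, 22, 43], 'count': 3}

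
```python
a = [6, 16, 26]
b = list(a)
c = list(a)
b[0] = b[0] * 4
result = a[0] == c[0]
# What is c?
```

After line 1: a = [6, 16, 26]
After line 2 (b = list(a), copy): a = [6, 16, 26], b = [6, 16, 26]
After line 3 (c = list(a) is a copy, new object): c = [6, 16, 26]
After line 4 (b[0] = 6 * 4 = 24; only b mutates (copy)): a = [6, 16, 26], b = [24, 16, 26], c = [6, 16, 26]
After line 5 (a[0] = 6, c[0] = 6; result = True)

[6, 16, 26]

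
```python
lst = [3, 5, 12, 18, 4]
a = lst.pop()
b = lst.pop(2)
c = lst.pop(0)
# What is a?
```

After line 1: lst = [3, 5, 12, 18, 4]
After line 2 (pop() -> a = 4): lst = [3, 5, 12, 18]
After line 3 (pop(2) -> b = 12): lst = [3, 5, 18]
After line 4 (pop(0) -> c = 3): lst = [5, 18]

4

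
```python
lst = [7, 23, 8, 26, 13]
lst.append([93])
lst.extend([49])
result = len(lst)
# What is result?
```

After line 1: lst = [7, 23, 8, 26, 13]
After line 2 (append adds [93] as single element): lst = [7, 23, 8, 26, 13, [93]]
After line 3 (extend unpacks [49], adds 49): lst = [7, 23, 8, 26, 13, [93], 49]
After line 4: result = len(lst) = 7

7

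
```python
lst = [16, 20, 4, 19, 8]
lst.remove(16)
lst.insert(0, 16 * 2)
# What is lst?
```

After line 1: lst = [16, 20, 4, 19, 8]
After line 2 (remove first 16): lst = [20, 4, 19, 8]
After line 3 (insert 32 at index 0): lst = [32, 20, 4, 19, 8]

[32, 20, 4, 19, 8]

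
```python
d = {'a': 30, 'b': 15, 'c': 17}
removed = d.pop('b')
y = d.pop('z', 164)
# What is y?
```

After line 1: d = {'a': 30, 'b': 15, 'c': 17}
After line 2 (pop 'b' returns 15): d = {'a': 30, 'c': 17}, removed = 15
After line 3 (pop 'z' missing, returns default 164): d = {'a': 30, 'c': 17}, y = 164

164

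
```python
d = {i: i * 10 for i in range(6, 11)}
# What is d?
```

{6: 60, 7: 70, 8: 80, 9: 90, 10: 100}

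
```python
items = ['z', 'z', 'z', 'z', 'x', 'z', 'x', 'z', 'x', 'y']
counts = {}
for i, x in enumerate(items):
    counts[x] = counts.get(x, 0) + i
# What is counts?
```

Initial: counts = {}, items = ['z', 'z', 'z', 'z', 'x', 'z', 'x', 'z', 'x', 'y']
i=0, x='z': counts = {'z': 0}
i=1, x='z': counts = {'z': 1}
i=2, x='z': counts = {'z': 3}
i=3, x='z': counts = {'z': 6}
i=4, x='x': counts = {'z': 6, 'x': 4}
i=5, x='z': counts = {'z': 11, 'x': 4}
i=6, x='x': counts = {'z': 11, 'x': 10}
i=7, x='z': counts = {'z': 18, 'x': 10}
i=8, x='x': counts = {'z': 18, 'x': 18}
i=9, x='y': counts = {'z': 18, 'x': 18, 'y': 9}

{'z': 18, 'x': 18, 'y': 9}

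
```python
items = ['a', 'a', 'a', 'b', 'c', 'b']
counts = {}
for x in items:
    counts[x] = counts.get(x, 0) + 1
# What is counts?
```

Initial: counts = {}, items = ['a', 'a', 'a', 'b', 'c', 'b']
See 'a': counts = {'a': 1}
See 'a': counts = {'a': 2}
See 'a': counts = {'a': 3}
See 'b': counts = {'a': 3, 'b': 1}
See 'c': counts = {'a': 3, 'b': 1, 'c': 1}
See 'b': counts = {'a': 3, 'b': 2, 'c': 1}

{'a': 3, 'b': 2, 'c': 1}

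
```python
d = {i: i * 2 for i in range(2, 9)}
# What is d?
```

{2: 4, 3: 6, 4: 8, 5: 10, 6: 12, 7: 14, 8: 16}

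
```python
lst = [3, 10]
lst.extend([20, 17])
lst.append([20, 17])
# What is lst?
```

After line 1: lst = [3, 10]
After line 2 (extend unpacks [20, 17]): lst = [3, 10, 20, 17]
After line 3 (append adds [20, 17] as single element): lst = [3, 10, 20, 17, [20, 17]]

[3, 10, 20, 17, [20, 17]]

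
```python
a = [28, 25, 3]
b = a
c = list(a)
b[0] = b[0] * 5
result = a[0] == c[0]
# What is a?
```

After line 1: a = [28, 25, 3]
After line 2 (b = a, alias): a = [28, 25, 3], b = [28, 25, 3]
After line 3 (c = list(a) is a copy, new object): c = [28, 25, 3]
After line 4 (b[0] = 28 * 5 = 140; mutates shared a/b): a = b = [140, 25, 3], c = [28, 25, 3]
After line 5 (a[0] = 140, c[0] = 28; result = False)

[140, 25, 3]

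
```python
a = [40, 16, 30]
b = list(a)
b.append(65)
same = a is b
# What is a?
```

After line 1: a = [40, 16, 30]
After line 2 (b = list(a) is a shallow copy, new object): a = [40, 16, 30], b = [40, 16, 30]
After line 3 (append only mutates b): a = [40, 16, 30], b = [40, 16, 30, 65]
After line 4 (same = a is b; different objects -> False): same = False

[40, 16, 30]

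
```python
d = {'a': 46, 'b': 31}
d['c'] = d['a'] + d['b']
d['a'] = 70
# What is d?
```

After line 1: d = {'a': 46, 'b': 31}
After line 2 (d['c'] = 46 + 31): d = {'a': 46, 'b': 31, 'c': 77}
After line 3: d = {'a': 70, 'b': 31, 'c': 77}

{'a': 70, 'b': 31, 'c': 77}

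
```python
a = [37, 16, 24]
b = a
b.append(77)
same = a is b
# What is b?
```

After line 1: a = [37, 16, 24]
After line 2 (b = a is an alias, same object): a = [37, 16, 24], b = [37, 16, 24]
After line 3 (b.append mutates the shared list): a = [37, 16, 24, 77], b = [37, 16, 24, 77]
After line 4 (same = a is b; same object -> True): same = True

[37, 16, 24, 77]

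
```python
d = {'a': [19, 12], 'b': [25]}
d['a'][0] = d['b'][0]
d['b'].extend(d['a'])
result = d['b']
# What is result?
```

After line 1: d = {'a': [19, 12], 'b': [25]}
After line 2 (a[0] = b[0] = 25): d = {'a': [25, 12], 'b': [25]}
After line 3 (b.extend(a) appends [25, 12]): d = {'a': [25, 12], 'b': [25, 25, 12]}
After line 4: result = d['b'] = [25, 25, 12]

[25, 25, 12]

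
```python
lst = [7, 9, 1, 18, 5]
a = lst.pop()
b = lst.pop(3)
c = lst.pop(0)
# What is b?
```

After line 1: lst = [7, 9, 1, 18, 5]
After line 2 (pop() -> a = 5): lst = [7, 9, 1, 18]
After line 3 (pop(3) -> b = 18): lst = [7, 9, 1]
After line 4 (pop(0) -> c = 7): lst = [9, 1]

18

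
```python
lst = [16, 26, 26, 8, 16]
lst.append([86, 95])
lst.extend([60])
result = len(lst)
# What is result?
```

After line 1: lst = [16, 26, 26, 8, 16]
After line 2 (append adds [86, 95] as single element): lst = [16, 26, 26, 8, 16, [86, 95]]
After line 3 (extend unpacks [60], adds 60): lst = [16, 26, 26, 8, 16, [86, 95], 60]
After line 4: result = len(lst) = 7

7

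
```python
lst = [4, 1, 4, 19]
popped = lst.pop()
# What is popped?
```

19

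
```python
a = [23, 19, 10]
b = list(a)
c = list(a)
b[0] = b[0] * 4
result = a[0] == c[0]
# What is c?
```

After line 1: a = [23, 19, 10]
After line 2 (b = list(a), copy): a = [23, 19, 10], b = [23, 19, 10]
After line 3 (c = list(a) is a copy, new object): c = [23, 19, 10]
After line 4 (b[0] = 23 * 4 = 92; only b mutates (copy)): a = [23, 19, 10], b = [92, 19, 10], c = [23, 19, 10]
After line 5 (a[0] = 23, c[0] = 23; result = True)

[23, 19, 10]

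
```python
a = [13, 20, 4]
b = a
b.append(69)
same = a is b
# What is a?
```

After line 1: a = [13, 20, 4]
After line 2 (b = a is an alias, same object): a = [13, 20, 4], b = [13, 20, 4]
After line 3 (b.append mutates the shared list): a = [13, 20, 4, 69], b = [13, 20, 4, 69]
After line 4 (same = a is b; same object -> True): same = True

[13, 20, 4, 69]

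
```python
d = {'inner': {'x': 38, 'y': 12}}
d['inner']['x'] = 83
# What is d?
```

After line 1: d = {'inner': {'x': 38, 'y': 12}}
After line 2 (inner x overwritten): d = {'inner': {'x': 83, 'y': 12}}

{'inner': {'x': 83, 'y': 12}}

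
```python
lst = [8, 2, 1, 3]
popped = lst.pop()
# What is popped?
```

3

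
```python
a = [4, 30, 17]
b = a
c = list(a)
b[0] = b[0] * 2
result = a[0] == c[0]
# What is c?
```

After line 1: a = [4, 30, 17]
After line 2 (b = a, alias): a = [4, 30, 17], b = [4, 30, 17]
After line 3 (c = list(a) is a copy, new object): c = [4, 30, 17]
After line 4 (b[0] = 4 * 2 = 8; mutates shared a/b): a = b = [8, 30, 17], c = [4, 30, 17]
After line 5 (a[0] = 8, c[0] = 4; result = False)

[4, 30, 17]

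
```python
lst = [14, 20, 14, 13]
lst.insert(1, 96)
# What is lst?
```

[14, 96, 20, 14, 13]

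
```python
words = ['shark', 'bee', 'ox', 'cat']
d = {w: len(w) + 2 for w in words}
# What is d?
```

{'shark': 7, 'bee': 5, 'ox': 4, 'cat': 5}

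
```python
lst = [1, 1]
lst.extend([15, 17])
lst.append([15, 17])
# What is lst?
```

After line 1: lst = [1, 1]
After line 2 (extend unpacks [15, 17]): lst = [1, 1, 15, 17]
After line 3 (append adds [15, 17] as single element): lst = [1, 1, 15, 17, [15, 17]]

[1, 1, 15, 17, [15, 17]]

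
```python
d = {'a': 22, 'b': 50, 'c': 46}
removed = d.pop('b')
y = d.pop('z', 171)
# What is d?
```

After line 1: d = {'a': 22, 'b': 50, 'c': 46}
After line 2 (pop 'b' returns 50): d = {'a': 22, 'c': 46}, removed = 50
After line 3 (pop 'z' missing, returns default 171): d = {'a': 22, 'c': 46}, y = 171

{'a': 22, 'c': 46}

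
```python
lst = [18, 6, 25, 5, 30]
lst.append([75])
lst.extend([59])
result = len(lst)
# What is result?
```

After line 1: lst = [18, 6, 25, 5, 30]
After line 2 (append adds [75] as single element): lst = [18, 6, 25, 5, 30, [75]]
After line 3 (extend unpacks [59], adds 59): lst = [18, 6, 25, 5, 30, [75], 59]
After line 4: result = len(lst) = 7

7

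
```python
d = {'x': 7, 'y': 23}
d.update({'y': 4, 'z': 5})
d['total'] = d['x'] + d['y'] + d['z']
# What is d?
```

After line 1: d = {'x': 7, 'y': 23}
After line 2 (y overwritten, z added): d = {'x': 7, 'y': 4, 'z': 5}
After line 3 (total = 7 + 4 + 5 = 16): d = {'x': 7, 'y': 4, 'z': 5, 'total': 16}

{'x': 7, 'y': 4, 'z': 5, 'total': 16}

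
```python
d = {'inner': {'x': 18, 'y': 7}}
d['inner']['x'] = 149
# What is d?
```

After line 1: d = {'inner': {'x': 18, 'y': 7}}
After line 2 (inner x overwritten): d = {'inner': {'x': 149, 'y': 7}}

{'inner': {'x': 149, 'y': 7}}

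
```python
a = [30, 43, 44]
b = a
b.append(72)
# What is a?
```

After line 1: a = [30, 43, 44]
After line 2 (b = a is an alias, same object): a = [30, 43, 44], b = [30, 43, 44]
After line 3 (b.append mutates the shared list): a = [30, 43, 44, 72], b = [30, 43, 44, 72]

[30, 43, 44, 72]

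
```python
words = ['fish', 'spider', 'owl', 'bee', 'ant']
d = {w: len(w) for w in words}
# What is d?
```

{'fish': 4, 'spider': 6, 'owl': 3, 'bee': 3, 'ant': 3}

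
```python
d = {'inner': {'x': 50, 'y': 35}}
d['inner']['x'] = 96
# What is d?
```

After line 1: d = {'inner': {'x': 50, 'y': 35}}
After line 2 (inner x overwritten): d = {'inner': {'x': 96, 'y': 35}}

{'inner': {'x': 96, 'y': 35}}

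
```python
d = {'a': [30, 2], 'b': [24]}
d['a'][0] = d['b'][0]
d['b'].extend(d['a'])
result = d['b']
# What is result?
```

After line 1: d = {'a': [30, 2], 'b': [24]}
After line 2 (a[0] = b[0] = 24): d = {'a': [24, 2], 'b': [24]}
After line 3 (b.extend(a) appends [24, 2]): d = {'a': [24, 2], 'b': [24, 24, 2]}
After line 4: result = d['b'] = [24, 24, 2]

[24, 24, 2]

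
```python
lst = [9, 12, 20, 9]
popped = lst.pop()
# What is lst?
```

[9, 12, 20]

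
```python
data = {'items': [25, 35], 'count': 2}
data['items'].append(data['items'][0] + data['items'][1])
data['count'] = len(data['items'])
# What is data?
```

After line 1: data = {'items': [25, 35], 'count': 2}
After line 2 (append 25 + 35 = 60): data = {'items': [25, 35, 60], 'count': 2}
After line 3 (count = len(items) = 3): data = {'items': [25, 35, 60], 'count': 3}

{'items': [25, 35, 60], 'count': 3}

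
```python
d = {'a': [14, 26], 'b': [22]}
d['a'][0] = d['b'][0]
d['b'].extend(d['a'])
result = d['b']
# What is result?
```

After line 1: d = {'a': [14, 26], 'b': [22]}
After line 2 (a[0] = b[0] = 22): d = {'a': [22, 26], 'b': [22]}
After line 3 (b.extend(a) appends [22, 26]): d = {'a': [22, 26], 'b': [22, 22, 26]}
After line 4: result = d['b'] = [22, 22, 26]

[22, 22, 26]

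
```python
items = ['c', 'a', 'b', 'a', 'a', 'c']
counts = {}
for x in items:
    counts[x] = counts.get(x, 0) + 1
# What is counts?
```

Initial: counts = {}, items = ['c', 'a', 'b', 'a', 'a', 'c']
See 'c': counts = {'c': 1}
See 'a': counts = {'c': 1, 'a': 1}
See 'b': counts = {'c': 1, 'a': 1, 'b': 1}
See 'a': counts = {'c': 1, 'a': 2, 'b': 1}
See 'a': counts = {'c': 1, 'a': 3, 'b': 1}
See 'c': counts = {'c': 2, 'a': 3, 'b': 1}

{'c': 2, 'a': 3, 'b': 1}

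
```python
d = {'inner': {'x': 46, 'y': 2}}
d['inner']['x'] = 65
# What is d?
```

After line 1: d = {'inner': {'x': 46, 'y': 2}}
After line 2 (inner x overwritten): d = {'inner': {'x': 65, 'y': 2}}

{'inner': {'x': 65, 'y': 2}}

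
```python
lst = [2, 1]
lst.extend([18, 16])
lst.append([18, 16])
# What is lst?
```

After line 1: lst = [2, 1]
After line 2 (extend unpacks [18, 16]): lst = [2, 1, 18, 16]
After line 3 (append adds [18, 16] as single element): lst = [2, 1, 18, 16, [18, 16]]

[2, 1, 18, 16, [18, 16]]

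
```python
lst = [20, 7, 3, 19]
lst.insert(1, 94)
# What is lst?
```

[20, 94, 7, 3, 19]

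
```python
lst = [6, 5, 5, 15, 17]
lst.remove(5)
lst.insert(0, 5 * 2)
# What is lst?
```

After line 1: lst = [6, 5, 5, 15, 17]
After line 2 (remove first 5): lst = [6, 5, 15, 17]
After line 3 (insert 10 at index 0): lst = [10, 6, 5, 15, 17]

[10, 6, 5, 15, 17]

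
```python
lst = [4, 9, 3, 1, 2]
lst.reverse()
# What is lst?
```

[2, 1, 3, 9, 4]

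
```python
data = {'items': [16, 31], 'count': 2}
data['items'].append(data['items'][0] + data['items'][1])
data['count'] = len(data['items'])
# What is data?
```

After line 1: data = {'items': [16, 31], 'count': 2}
After line 2 (append 16 + 31 = 47): data = {'items': [16, 31, 47], 'count': 2}
After line 3 (count = len(items) = 3): data = {'items': [16, 31, 47], 'count': 3}

{'items': [16, 31, 47], 'count': 3}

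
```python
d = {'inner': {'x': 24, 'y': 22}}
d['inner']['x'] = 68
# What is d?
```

After line 1: d = {'inner': {'x': 24, 'y': 22}}
After line 2 (inner x overwritten): d = {'inner': {'x': 68, 'y': 22}}

{'inner': {'x': 68, 'y': 22}}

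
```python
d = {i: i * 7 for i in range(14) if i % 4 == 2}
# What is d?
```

{2: 14, 6: 42, 10: 70}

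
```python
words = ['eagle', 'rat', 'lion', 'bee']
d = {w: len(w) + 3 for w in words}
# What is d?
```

{'eagle': 8, 'rat': 6, 'lion': 7, 'bee': 6}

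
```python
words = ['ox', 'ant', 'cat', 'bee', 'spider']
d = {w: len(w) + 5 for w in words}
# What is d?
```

{'ox': 7, 'ant': 8, 'cat': 8, 'bee': 8, 'spider': 11}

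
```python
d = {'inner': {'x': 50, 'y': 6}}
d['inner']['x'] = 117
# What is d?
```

After line 1: d = {'inner': {'x': 50, 'y': 6}}
After line 2 (inner x overwritten): d = {'inner': {'x': 117, 'y': 6}}

{'inner': {'x': 117, 'y': 6}}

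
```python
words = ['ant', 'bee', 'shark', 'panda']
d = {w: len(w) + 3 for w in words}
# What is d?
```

{'ant': 6, 'bee': 6, 'shark': 8, 'panda': 8}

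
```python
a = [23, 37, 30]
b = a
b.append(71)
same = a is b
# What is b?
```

After line 1: a = [23, 37, 30]
After line 2 (b = a is an alias, same object): a = [23, 37, 30], b = [23, 37, 30]
After line 3 (b.append mutates the shared list): a = [23, 37, 30, 71], b = [23, 37, 30, 71]
After line 4 (same = a is b; same object -> True): same = True

[23, 37, 30, 71]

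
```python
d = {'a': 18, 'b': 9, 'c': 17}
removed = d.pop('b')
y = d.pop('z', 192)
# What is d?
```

After line 1: d = {'a': 18, 'b': 9, 'c': 17}
After line 2 (pop 'b' returns 9): d = {'a': 18, 'c': 17}, removed = 9
After line 3 (pop 'z' missing, returns default 192): d = {'a': 18, 'c': 17}, y = 192

{'a': 18, 'c': 17}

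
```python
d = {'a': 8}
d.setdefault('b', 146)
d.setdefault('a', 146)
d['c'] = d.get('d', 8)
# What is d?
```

After line 1: d = {'a': 8}
After line 2 (setdefault adds 'b'=146): d = {'a': 8, 'b': 146}
After line 3 (setdefault 'a' no-op, already exists): d = {'a': 8, 'b': 146}
After line 4 (get('d', 8) returns default since 'd' not in d): d = {'a': 8, 'b': 146, 'c': 8}

{'a': 8, 'b': 146, 'c': 8}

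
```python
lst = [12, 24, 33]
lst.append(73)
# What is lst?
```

[12, 24, 33, 73]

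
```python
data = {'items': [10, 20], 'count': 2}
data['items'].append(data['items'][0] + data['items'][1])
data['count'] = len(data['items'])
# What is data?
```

After line 1: data = {'items': [10, 20], 'count': 2}
After line 2 (append 10 + 20 = 30): data = {'items': [10, 20, 30], 'count': 2}
After line 3 (count = len(items) = 3): data = {'items': [10, 20, 30], 'count': 3}

{'items': [10, 20, 30], 'count': 3}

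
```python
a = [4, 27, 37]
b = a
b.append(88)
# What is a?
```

After line 1: a = [4, 27, 37]
After line 2 (b = a is an alias, same object): a = [4, 27, 37], b = [4, 27, 37]
After line 3 (b.append mutates the shared list): a = [4, 27, 37, 88], b = [4, 27, 37, 88]

[4, 27, 37, 88]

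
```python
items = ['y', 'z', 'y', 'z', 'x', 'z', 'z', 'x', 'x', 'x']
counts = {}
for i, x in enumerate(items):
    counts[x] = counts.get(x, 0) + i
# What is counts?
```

Initial: counts = {}, items = ['y', 'z', 'y', 'z', 'x', 'z', 'z', 'x', 'x', 'x']
i=0, x='y': counts = {'y': 0}
i=1, x='z': counts = {'y': 0, 'z': 1}
i=2, x='y': counts = {'y': 2, 'z': 1}
i=3, x='z': counts = {'y': 2, 'z': 4}
i=4, x='x': counts = {'y': 2, 'z': 4, 'x': 4}
i=5, x='z': counts = {'y': 2, 'z': 9, 'x': 4}
i=6, x='z': counts = {'y': 2, 'z': 15, 'x': 4}
i=7, x='x': counts = {'y': 2, 'z': 15, 'x': 11}
i=8, x='x': counts = {'y': 2, 'z': 15, 'x': 19}
i=9, x='x': counts = {'y': 2, 'z': 15, 'x': 28}

{'y': 2, 'z': 15, 'x': 28}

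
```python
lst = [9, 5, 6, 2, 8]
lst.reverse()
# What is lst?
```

[8, 2, 6, 5, 9]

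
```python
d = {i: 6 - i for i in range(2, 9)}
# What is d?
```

{2: 4, 3: 3, 4: 2, 5: 1, 6: 0, 7: -1, 8: -2}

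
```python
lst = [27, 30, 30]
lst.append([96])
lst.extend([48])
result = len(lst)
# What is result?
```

After line 1: lst = [27, 30, 30]
After line 2 (append adds [96] as single element): lst = [27, 30, 30, [96]]
After line 3 (extend unpacks [48], adds 48): lst = [27, 30, 30, [96], 48]
After line 4: result = len(lst) = 5

5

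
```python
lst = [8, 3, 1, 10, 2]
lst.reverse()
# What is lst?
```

[2, 10, 1, 3, 8]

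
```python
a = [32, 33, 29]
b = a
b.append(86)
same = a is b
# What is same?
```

After line 1: a = [32, 33, 29]
After line 2 (b = a is an alias, same object): a = [32, 33, 29], b = [32, 33, 29]
After line 3 (b.append mutates the shared list): a = [32, 33, 29, 86], b = [32, 33, 29, 86]
After line 4 (same = a is b; same object -> True): same = True

True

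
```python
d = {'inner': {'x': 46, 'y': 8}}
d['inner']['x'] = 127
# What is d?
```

After line 1: d = {'inner': {'x': 46, 'y': 8}}
After line 2 (inner x overwritten): d = {'inner': {'x': 127, 'y': 8}}

{'inner': {'x': 127, 'y': 8}}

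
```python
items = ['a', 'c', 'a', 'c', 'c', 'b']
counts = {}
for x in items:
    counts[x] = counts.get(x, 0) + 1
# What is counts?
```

Initial: counts = {}, items = ['a', 'c', 'a', 'c', 'c', 'b']
See 'a': counts = {'a': 1}
See 'c': counts = {'a': 1, 'c': 1}
See 'a': counts = {'a': 2, 'c': 1}
See 'c': counts = {'a': 2, 'c': 2}
See 'c': counts = {'a': 2, 'c': 3}
See 'b': counts = {'a': 2, 'c': 3, 'b': 1}

{'a': 2, 'c': 3, 'b': 1}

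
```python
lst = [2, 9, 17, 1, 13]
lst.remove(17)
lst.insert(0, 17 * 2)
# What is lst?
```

After line 1: lst = [2, 9, 17, 1, 13]
After line 2 (remove first 17): lst = [2, 9, 1, 13]
After line 3 (insert 34 at index 0): lst = [34, 2, 9, 1, 13]

[34, 2, 9, 1, 13]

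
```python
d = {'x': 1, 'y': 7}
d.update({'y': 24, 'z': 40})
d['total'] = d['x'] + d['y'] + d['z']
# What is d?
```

After line 1: d = {'x': 1, 'y': 7}
After line 2 (y overwritten, z added): d = {'x': 1, 'y': 24, 'z': 40}
After line 3 (total = 1 + 24 + 40 = 65): d = {'x': 1, 'y': 24, 'z': 40, 'total': 65}

{'x': 1, 'y': 24, 'z': 40, 'total': 65}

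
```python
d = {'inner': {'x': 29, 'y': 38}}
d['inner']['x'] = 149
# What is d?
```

After line 1: d = {'inner': {'x': 29, 'y': 38}}
After line 2 (inner x overwritten): d = {'inner': {'x': 149, 'y': 38}}

{'inner': {'x': 149, 'y': 38}}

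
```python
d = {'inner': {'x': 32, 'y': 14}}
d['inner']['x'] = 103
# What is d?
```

After line 1: d = {'inner': {'x': 32, 'y': 14}}
After line 2 (inner x overwritten): d = {'inner': {'x': 103, 'y': 14}}

{'inner': {'x': 103, 'y': 14}}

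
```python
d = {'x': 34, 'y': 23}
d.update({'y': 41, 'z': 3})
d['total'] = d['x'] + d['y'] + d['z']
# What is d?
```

After line 1: d = {'x': 34, 'y': 23}
After line 2 (y overwritten, z added): d = {'x': 34, 'y': 41, 'z': 3}
After line 3 (total = 34 + 41 + 3 = 78): d = {'x': 34, 'y': 41, 'z': 3, 'total': 78}

{'x': 34, 'y': 41, 'z': 3, 'total': 78}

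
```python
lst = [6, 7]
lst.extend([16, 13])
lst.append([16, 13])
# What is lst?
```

After line 1: lst = [6, 7]
After line 2 (extend unpacks [16, 13]): lst = [6, 7, 16, 13]
After line 3 (append adds [16, 13] as single element): lst = [6, 7, 16, 13, [16, 13]]

[6, 7, 16, 13, [16, 13]]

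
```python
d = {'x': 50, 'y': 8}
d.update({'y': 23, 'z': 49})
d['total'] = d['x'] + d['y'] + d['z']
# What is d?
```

After line 1: d = {'x': 50, 'y': 8}
After line 2 (y overwritten, z added): d = {'x': 50, 'y': 23, 'z': 49}
After line 3 (total = 50 + 23 + 49 = 122): d = {'x': 50, 'y': 23, 'z': 49, 'total': 122}

{'x': 50, 'y': 23, 'z': 49, 'total': 122}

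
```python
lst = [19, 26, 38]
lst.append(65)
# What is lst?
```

[19, 26, 38, 65]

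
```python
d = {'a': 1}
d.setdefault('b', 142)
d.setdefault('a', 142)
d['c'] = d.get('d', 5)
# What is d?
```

After line 1: d = {'a': 1}
After line 2 (setdefault adds 'b'=142): d = {'a': 1, 'b': 142}
After line 3 (setdefault 'a' no-op, already exists): d = {'a': 1, 'b': 142}
After line 4 (get('d', 5) returns default since 'd' not in d): d = {'a': 1, 'b': 142, 'c': 5}

{'a': 1, 'b': 142, 'c': 5}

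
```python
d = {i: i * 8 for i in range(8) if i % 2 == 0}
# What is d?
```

{0: 0, 2: 16, 4: 32, 6: 48}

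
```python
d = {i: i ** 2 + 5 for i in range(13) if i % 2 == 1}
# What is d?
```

{1: 6, 3: 14, 5: 30, 7: 54, 9: 86, 11: 126}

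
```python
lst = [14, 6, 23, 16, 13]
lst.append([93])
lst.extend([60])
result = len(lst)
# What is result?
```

After line 1: lst = [14, 6, 23, 16, 13]
After line 2 (append adds [93] as single element): lst = [14, 6, 23, 16, 13, [93]]
After line 3 (extend unpacks [60], adds 60): lst = [14, 6, 23, 16, 13, [93], 60]
After line 4: result = len(lst) = 7

7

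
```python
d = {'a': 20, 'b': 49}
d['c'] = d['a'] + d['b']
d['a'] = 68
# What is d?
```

After line 1: d = {'a': 20, 'b': 49}
After line 2 (d['c'] = 20 + 49): d = {'a': 20, 'b': 49, 'c': 69}
After line 3: d = {'a': 68, 'b': 49, 'c': 69}

{'a': 68, 'b': 49, 'c': 69}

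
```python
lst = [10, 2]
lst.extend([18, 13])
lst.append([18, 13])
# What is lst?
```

After line 1: lst = [10, 2]
After line 2 (extend unpacks [18, 13]): lst = [10, 2, 18, 13]
After line 3 (append adds [18, 13] as single element): lst = [10, 2, 18, 13, [18, 13]]

[10, 2, 18, 13, [18, 13]]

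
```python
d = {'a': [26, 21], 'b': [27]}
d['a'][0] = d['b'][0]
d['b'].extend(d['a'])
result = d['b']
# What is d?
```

After line 1: d = {'a': [26, 21], 'b': [27]}
After line 2 (a[0] = b[0] = 27): d = {'a': [27, 21], 'b': [27]}
After line 3 (b.extend(a) appends [27, 21]): d = {'a': [27, 21], 'b': [27, 27, 21]}
After line 4: result = d['b'] = [27, 27, 21]

{'a': [27, 21], 'b': [27, 27, 21]}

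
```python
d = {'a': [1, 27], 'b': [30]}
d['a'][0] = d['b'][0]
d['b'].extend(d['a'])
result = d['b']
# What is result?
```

After line 1: d = {'a': [1, 27], 'b': [30]}
After line 2 (a[0] = b[0] = 30): d = {'a': [30, 27], 'b': [30]}
After line 3 (b.extend(a) appends [30, 27]): d = {'a': [30, 27], 'b': [30, 30, 27]}
After line 4: result = d['b'] = [30, 30, 27]

[30, 30, 27]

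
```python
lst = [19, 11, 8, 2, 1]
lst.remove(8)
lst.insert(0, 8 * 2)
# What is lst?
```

After line 1: lst = [19, 11, 8, 2, 1]
After line 2 (remove first 8): lst = [19, 11, 2, 1]
After line 3 (insert 16 at index 0): lst = [16, 19, 11, 2, 1]

[16, 19, 11, 2, 1]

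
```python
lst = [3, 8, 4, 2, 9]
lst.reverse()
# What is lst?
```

[9, 2, 4, 8, 3]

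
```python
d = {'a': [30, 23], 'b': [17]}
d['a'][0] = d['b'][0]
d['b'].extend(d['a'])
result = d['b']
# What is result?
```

After line 1: d = {'a': [30, 23], 'b': [17]}
After line 2 (a[0] = b[0] = 17): d = {'a': [17, 23], 'b': [17]}
After line 3 (b.extend(a) appends [17, 23]): d = {'a': [17, 23], 'b': [17, 17, 23]}
After line 4: result = d['b'] = [17, 17, 23]

[17, 17, 23]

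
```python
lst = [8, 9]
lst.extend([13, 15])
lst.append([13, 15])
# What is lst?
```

After line 1: lst = [8, 9]
After line 2 (extend unpacks [13, 15]): lst = [8, 9, 13, 15]
After line 3 (append adds [13, 15] as single element): lst = [8, 9, 13, 15, [13, 15]]

[8, 9, 13, 15, [13, 15]]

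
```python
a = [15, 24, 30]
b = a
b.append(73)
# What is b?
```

After line 1: a = [15, 24, 30]
After line 2 (b = a is an alias, same object): a = [15, 24, 30], b = [15, 24, 30]
After line 3 (b.append mutates the shared list): a = [15, 24, 30, 73], b = [15, 24, 30, 73]

[15, 24, 30, 73]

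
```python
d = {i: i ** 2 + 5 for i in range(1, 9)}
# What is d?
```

{1: 6, 2: 9, 3: 14, 4: 21, 5: 30, 6: 41, 7: 54, 8: 69}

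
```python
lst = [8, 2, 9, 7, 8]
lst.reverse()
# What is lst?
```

[8, 7, 9, 2, 8]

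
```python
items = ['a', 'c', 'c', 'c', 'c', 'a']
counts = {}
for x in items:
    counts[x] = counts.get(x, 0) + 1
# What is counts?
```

Initial: counts = {}, items = ['a', 'c', 'c', 'c', 'c', 'a']
See 'a': counts = {'a': 1}
See 'c': counts = {'a': 1, 'c': 1}
See 'c': counts = {'a': 1, 'c': 2}
See 'c': counts = {'a': 1, 'c': 3}
See 'c': counts = {'a': 1, 'c': 4}
See 'a': counts = {'a': 2, 'c': 4}

{'a': 2, 'c': 4}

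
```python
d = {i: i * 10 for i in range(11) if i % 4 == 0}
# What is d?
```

{0: 0, 4: 40, 8: 80}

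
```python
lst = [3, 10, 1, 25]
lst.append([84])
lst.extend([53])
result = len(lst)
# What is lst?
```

After line 1: lst = [3, 10, 1, 25]
After line 2 (append adds [84] as single element): lst = [3, 10, 1, 25, [84]]
After line 3 (extend unpacks [53], adds 53): lst = [3, 10, 1, 25, [84], 53]
After line 4: result = len(lst) = 6

[3, 10, 1, 25, [84], 53]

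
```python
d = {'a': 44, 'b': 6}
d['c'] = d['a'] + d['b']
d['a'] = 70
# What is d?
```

After line 1: d = {'a': 44, 'b': 6}
After line 2 (d['c'] = 44 + 6): d = {'a': 44, 'b': 6, 'c': 50}
After line 3: d = {'a': 70, 'b': 6, 'c': 50}

{'a': 70, 'b': 6, 'c': 50}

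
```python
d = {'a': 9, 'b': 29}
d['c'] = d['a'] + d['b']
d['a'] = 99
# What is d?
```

After line 1: d = {'a': 9, 'b': 29}
After line 2 (d['c'] = 9 + 29): d = {'a': 9, 'b': 29, 'c': 38}
After line 3: d = {'a': 99, 'b': 29, 'c': 38}

{'a': 99, 'b': 29, 'c': 38}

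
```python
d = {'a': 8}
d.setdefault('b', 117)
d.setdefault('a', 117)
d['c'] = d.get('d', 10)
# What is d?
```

After line 1: d = {'a': 8}
After line 2 (setdefault adds 'b'=117): d = {'a': 8, 'b': 117}
After line 3 (setdefault 'a' no-op, already exists): d = {'a': 8, 'b': 117}
After line 4 (get('d', 10) returns default since 'd' not in d): d = {'a': 8, 'b': 117, 'c': 10}

{'a': 8, 'b': 117, 'c': 10}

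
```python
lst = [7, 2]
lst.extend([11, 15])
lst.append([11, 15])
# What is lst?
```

After line 1: lst = [7, 2]
After line 2 (extend unpacks [11, 15]): lst = [7, 2, 11, 15]
After line 3 (append adds [11, 15] as single element): lst = [7, 2, 11, 15, [11, 15]]

[7, 2, 11, 15, [11, 15]]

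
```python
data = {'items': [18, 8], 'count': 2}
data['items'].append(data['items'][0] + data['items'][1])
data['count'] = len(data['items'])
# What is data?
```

After line 1: data = {'items': [18, 8], 'count': 2}
After line 2 (append 18 + 8 = 26): data = {'items': [18, 8, 26], 'count': 2}
After line 3 (count = len(items) = 3): data = {'items': [18, 8, 26], 'count': 3}

{'items': [18, 8, 26], 'count': 3}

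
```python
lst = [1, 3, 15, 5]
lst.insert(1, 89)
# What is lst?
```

[1, 89, 3, 15, 5]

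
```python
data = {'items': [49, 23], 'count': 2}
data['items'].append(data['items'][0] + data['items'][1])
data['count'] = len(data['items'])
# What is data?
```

After line 1: data = {'items': [49, 23], 'count': 2}
After line 2 (append 49 + 23 = 72): data = {'items': [49, 23, 72], 'count': 2}
After line 3 (count = len(items) = 3): data = {'items': [49, 23, 72], 'count': 3}

{'items': [49, 23, 72], 'count': 3}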